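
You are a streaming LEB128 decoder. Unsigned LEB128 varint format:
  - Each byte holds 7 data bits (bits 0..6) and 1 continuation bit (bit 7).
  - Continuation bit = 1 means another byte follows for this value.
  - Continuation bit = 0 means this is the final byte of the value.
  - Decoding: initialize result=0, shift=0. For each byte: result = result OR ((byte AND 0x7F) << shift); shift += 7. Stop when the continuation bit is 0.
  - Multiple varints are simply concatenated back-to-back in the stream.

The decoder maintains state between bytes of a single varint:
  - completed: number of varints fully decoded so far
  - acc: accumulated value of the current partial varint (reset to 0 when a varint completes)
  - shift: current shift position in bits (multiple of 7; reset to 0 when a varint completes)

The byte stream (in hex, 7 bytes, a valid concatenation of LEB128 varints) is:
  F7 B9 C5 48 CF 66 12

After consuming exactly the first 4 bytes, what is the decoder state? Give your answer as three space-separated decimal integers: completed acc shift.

Answer: 1 0 0

Derivation:
byte[0]=0xF7 cont=1 payload=0x77: acc |= 119<<0 -> completed=0 acc=119 shift=7
byte[1]=0xB9 cont=1 payload=0x39: acc |= 57<<7 -> completed=0 acc=7415 shift=14
byte[2]=0xC5 cont=1 payload=0x45: acc |= 69<<14 -> completed=0 acc=1137911 shift=21
byte[3]=0x48 cont=0 payload=0x48: varint #1 complete (value=152132855); reset -> completed=1 acc=0 shift=0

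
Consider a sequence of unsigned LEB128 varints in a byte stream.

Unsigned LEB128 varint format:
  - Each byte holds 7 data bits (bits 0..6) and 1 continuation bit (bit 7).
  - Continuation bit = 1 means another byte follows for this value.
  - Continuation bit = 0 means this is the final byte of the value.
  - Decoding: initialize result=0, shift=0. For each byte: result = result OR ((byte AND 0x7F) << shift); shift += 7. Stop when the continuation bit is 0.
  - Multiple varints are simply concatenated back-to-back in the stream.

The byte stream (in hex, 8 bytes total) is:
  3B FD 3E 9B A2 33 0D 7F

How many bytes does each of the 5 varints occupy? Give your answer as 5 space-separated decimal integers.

  byte[0]=0x3B cont=0 payload=0x3B=59: acc |= 59<<0 -> acc=59 shift=7 [end]
Varint 1: bytes[0:1] = 3B -> value 59 (1 byte(s))
  byte[1]=0xFD cont=1 payload=0x7D=125: acc |= 125<<0 -> acc=125 shift=7
  byte[2]=0x3E cont=0 payload=0x3E=62: acc |= 62<<7 -> acc=8061 shift=14 [end]
Varint 2: bytes[1:3] = FD 3E -> value 8061 (2 byte(s))
  byte[3]=0x9B cont=1 payload=0x1B=27: acc |= 27<<0 -> acc=27 shift=7
  byte[4]=0xA2 cont=1 payload=0x22=34: acc |= 34<<7 -> acc=4379 shift=14
  byte[5]=0x33 cont=0 payload=0x33=51: acc |= 51<<14 -> acc=839963 shift=21 [end]
Varint 3: bytes[3:6] = 9B A2 33 -> value 839963 (3 byte(s))
  byte[6]=0x0D cont=0 payload=0x0D=13: acc |= 13<<0 -> acc=13 shift=7 [end]
Varint 4: bytes[6:7] = 0D -> value 13 (1 byte(s))
  byte[7]=0x7F cont=0 payload=0x7F=127: acc |= 127<<0 -> acc=127 shift=7 [end]
Varint 5: bytes[7:8] = 7F -> value 127 (1 byte(s))

Answer: 1 2 3 1 1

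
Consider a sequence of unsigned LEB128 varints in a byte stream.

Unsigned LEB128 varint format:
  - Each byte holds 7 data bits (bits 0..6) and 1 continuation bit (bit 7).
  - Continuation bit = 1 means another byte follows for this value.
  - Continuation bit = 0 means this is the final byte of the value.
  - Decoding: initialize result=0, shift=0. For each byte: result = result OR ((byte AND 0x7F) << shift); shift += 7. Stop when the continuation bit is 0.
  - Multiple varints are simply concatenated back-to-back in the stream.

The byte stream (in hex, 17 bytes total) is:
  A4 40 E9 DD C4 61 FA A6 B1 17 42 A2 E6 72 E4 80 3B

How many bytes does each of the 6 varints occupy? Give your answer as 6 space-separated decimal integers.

  byte[0]=0xA4 cont=1 payload=0x24=36: acc |= 36<<0 -> acc=36 shift=7
  byte[1]=0x40 cont=0 payload=0x40=64: acc |= 64<<7 -> acc=8228 shift=14 [end]
Varint 1: bytes[0:2] = A4 40 -> value 8228 (2 byte(s))
  byte[2]=0xE9 cont=1 payload=0x69=105: acc |= 105<<0 -> acc=105 shift=7
  byte[3]=0xDD cont=1 payload=0x5D=93: acc |= 93<<7 -> acc=12009 shift=14
  byte[4]=0xC4 cont=1 payload=0x44=68: acc |= 68<<14 -> acc=1126121 shift=21
  byte[5]=0x61 cont=0 payload=0x61=97: acc |= 97<<21 -> acc=204549865 shift=28 [end]
Varint 2: bytes[2:6] = E9 DD C4 61 -> value 204549865 (4 byte(s))
  byte[6]=0xFA cont=1 payload=0x7A=122: acc |= 122<<0 -> acc=122 shift=7
  byte[7]=0xA6 cont=1 payload=0x26=38: acc |= 38<<7 -> acc=4986 shift=14
  byte[8]=0xB1 cont=1 payload=0x31=49: acc |= 49<<14 -> acc=807802 shift=21
  byte[9]=0x17 cont=0 payload=0x17=23: acc |= 23<<21 -> acc=49042298 shift=28 [end]
Varint 3: bytes[6:10] = FA A6 B1 17 -> value 49042298 (4 byte(s))
  byte[10]=0x42 cont=0 payload=0x42=66: acc |= 66<<0 -> acc=66 shift=7 [end]
Varint 4: bytes[10:11] = 42 -> value 66 (1 byte(s))
  byte[11]=0xA2 cont=1 payload=0x22=34: acc |= 34<<0 -> acc=34 shift=7
  byte[12]=0xE6 cont=1 payload=0x66=102: acc |= 102<<7 -> acc=13090 shift=14
  byte[13]=0x72 cont=0 payload=0x72=114: acc |= 114<<14 -> acc=1880866 shift=21 [end]
Varint 5: bytes[11:14] = A2 E6 72 -> value 1880866 (3 byte(s))
  byte[14]=0xE4 cont=1 payload=0x64=100: acc |= 100<<0 -> acc=100 shift=7
  byte[15]=0x80 cont=1 payload=0x00=0: acc |= 0<<7 -> acc=100 shift=14
  byte[16]=0x3B cont=0 payload=0x3B=59: acc |= 59<<14 -> acc=966756 shift=21 [end]
Varint 6: bytes[14:17] = E4 80 3B -> value 966756 (3 byte(s))

Answer: 2 4 4 1 3 3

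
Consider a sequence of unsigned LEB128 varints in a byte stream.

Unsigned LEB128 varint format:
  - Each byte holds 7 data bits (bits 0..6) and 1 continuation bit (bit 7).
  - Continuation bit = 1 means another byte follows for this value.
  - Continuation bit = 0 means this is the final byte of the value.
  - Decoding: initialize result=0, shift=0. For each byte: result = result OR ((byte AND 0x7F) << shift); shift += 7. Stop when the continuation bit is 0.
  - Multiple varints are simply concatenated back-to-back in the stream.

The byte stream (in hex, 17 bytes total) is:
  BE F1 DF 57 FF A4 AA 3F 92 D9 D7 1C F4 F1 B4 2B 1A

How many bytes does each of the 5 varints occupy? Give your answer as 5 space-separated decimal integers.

  byte[0]=0xBE cont=1 payload=0x3E=62: acc |= 62<<0 -> acc=62 shift=7
  byte[1]=0xF1 cont=1 payload=0x71=113: acc |= 113<<7 -> acc=14526 shift=14
  byte[2]=0xDF cont=1 payload=0x5F=95: acc |= 95<<14 -> acc=1571006 shift=21
  byte[3]=0x57 cont=0 payload=0x57=87: acc |= 87<<21 -> acc=184023230 shift=28 [end]
Varint 1: bytes[0:4] = BE F1 DF 57 -> value 184023230 (4 byte(s))
  byte[4]=0xFF cont=1 payload=0x7F=127: acc |= 127<<0 -> acc=127 shift=7
  byte[5]=0xA4 cont=1 payload=0x24=36: acc |= 36<<7 -> acc=4735 shift=14
  byte[6]=0xAA cont=1 payload=0x2A=42: acc |= 42<<14 -> acc=692863 shift=21
  byte[7]=0x3F cont=0 payload=0x3F=63: acc |= 63<<21 -> acc=132813439 shift=28 [end]
Varint 2: bytes[4:8] = FF A4 AA 3F -> value 132813439 (4 byte(s))
  byte[8]=0x92 cont=1 payload=0x12=18: acc |= 18<<0 -> acc=18 shift=7
  byte[9]=0xD9 cont=1 payload=0x59=89: acc |= 89<<7 -> acc=11410 shift=14
  byte[10]=0xD7 cont=1 payload=0x57=87: acc |= 87<<14 -> acc=1436818 shift=21
  byte[11]=0x1C cont=0 payload=0x1C=28: acc |= 28<<21 -> acc=60157074 shift=28 [end]
Varint 3: bytes[8:12] = 92 D9 D7 1C -> value 60157074 (4 byte(s))
  byte[12]=0xF4 cont=1 payload=0x74=116: acc |= 116<<0 -> acc=116 shift=7
  byte[13]=0xF1 cont=1 payload=0x71=113: acc |= 113<<7 -> acc=14580 shift=14
  byte[14]=0xB4 cont=1 payload=0x34=52: acc |= 52<<14 -> acc=866548 shift=21
  byte[15]=0x2B cont=0 payload=0x2B=43: acc |= 43<<21 -> acc=91044084 shift=28 [end]
Varint 4: bytes[12:16] = F4 F1 B4 2B -> value 91044084 (4 byte(s))
  byte[16]=0x1A cont=0 payload=0x1A=26: acc |= 26<<0 -> acc=26 shift=7 [end]
Varint 5: bytes[16:17] = 1A -> value 26 (1 byte(s))

Answer: 4 4 4 4 1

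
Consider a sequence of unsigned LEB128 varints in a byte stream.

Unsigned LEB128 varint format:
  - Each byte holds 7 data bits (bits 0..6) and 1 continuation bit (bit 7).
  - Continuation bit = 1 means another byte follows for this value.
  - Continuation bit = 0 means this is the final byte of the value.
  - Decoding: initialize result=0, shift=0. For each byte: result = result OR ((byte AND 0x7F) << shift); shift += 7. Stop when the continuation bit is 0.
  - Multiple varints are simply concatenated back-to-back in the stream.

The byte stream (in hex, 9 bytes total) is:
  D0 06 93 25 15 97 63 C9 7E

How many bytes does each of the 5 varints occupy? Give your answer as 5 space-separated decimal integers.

Answer: 2 2 1 2 2

Derivation:
  byte[0]=0xD0 cont=1 payload=0x50=80: acc |= 80<<0 -> acc=80 shift=7
  byte[1]=0x06 cont=0 payload=0x06=6: acc |= 6<<7 -> acc=848 shift=14 [end]
Varint 1: bytes[0:2] = D0 06 -> value 848 (2 byte(s))
  byte[2]=0x93 cont=1 payload=0x13=19: acc |= 19<<0 -> acc=19 shift=7
  byte[3]=0x25 cont=0 payload=0x25=37: acc |= 37<<7 -> acc=4755 shift=14 [end]
Varint 2: bytes[2:4] = 93 25 -> value 4755 (2 byte(s))
  byte[4]=0x15 cont=0 payload=0x15=21: acc |= 21<<0 -> acc=21 shift=7 [end]
Varint 3: bytes[4:5] = 15 -> value 21 (1 byte(s))
  byte[5]=0x97 cont=1 payload=0x17=23: acc |= 23<<0 -> acc=23 shift=7
  byte[6]=0x63 cont=0 payload=0x63=99: acc |= 99<<7 -> acc=12695 shift=14 [end]
Varint 4: bytes[5:7] = 97 63 -> value 12695 (2 byte(s))
  byte[7]=0xC9 cont=1 payload=0x49=73: acc |= 73<<0 -> acc=73 shift=7
  byte[8]=0x7E cont=0 payload=0x7E=126: acc |= 126<<7 -> acc=16201 shift=14 [end]
Varint 5: bytes[7:9] = C9 7E -> value 16201 (2 byte(s))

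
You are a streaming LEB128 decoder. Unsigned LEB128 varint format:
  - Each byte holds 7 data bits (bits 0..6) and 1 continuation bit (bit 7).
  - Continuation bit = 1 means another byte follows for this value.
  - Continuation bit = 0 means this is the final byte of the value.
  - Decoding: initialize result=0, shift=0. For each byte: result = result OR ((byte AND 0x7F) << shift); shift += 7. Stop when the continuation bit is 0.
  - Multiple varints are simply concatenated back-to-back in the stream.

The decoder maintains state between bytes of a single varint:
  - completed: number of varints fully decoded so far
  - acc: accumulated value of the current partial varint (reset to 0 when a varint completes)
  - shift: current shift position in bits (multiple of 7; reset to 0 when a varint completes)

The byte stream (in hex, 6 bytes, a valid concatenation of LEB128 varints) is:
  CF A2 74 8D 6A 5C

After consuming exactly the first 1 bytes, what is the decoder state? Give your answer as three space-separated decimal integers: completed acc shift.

Answer: 0 79 7

Derivation:
byte[0]=0xCF cont=1 payload=0x4F: acc |= 79<<0 -> completed=0 acc=79 shift=7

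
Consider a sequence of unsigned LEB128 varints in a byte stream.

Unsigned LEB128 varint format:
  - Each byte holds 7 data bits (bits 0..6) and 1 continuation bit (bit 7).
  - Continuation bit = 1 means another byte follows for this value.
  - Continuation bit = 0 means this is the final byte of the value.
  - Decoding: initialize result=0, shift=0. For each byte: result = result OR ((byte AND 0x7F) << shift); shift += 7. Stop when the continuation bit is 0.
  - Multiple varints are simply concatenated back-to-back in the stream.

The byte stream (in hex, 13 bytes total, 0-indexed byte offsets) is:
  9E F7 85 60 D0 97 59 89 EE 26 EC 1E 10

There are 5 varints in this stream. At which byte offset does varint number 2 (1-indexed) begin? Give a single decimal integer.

  byte[0]=0x9E cont=1 payload=0x1E=30: acc |= 30<<0 -> acc=30 shift=7
  byte[1]=0xF7 cont=1 payload=0x77=119: acc |= 119<<7 -> acc=15262 shift=14
  byte[2]=0x85 cont=1 payload=0x05=5: acc |= 5<<14 -> acc=97182 shift=21
  byte[3]=0x60 cont=0 payload=0x60=96: acc |= 96<<21 -> acc=201423774 shift=28 [end]
Varint 1: bytes[0:4] = 9E F7 85 60 -> value 201423774 (4 byte(s))
  byte[4]=0xD0 cont=1 payload=0x50=80: acc |= 80<<0 -> acc=80 shift=7
  byte[5]=0x97 cont=1 payload=0x17=23: acc |= 23<<7 -> acc=3024 shift=14
  byte[6]=0x59 cont=0 payload=0x59=89: acc |= 89<<14 -> acc=1461200 shift=21 [end]
Varint 2: bytes[4:7] = D0 97 59 -> value 1461200 (3 byte(s))
  byte[7]=0x89 cont=1 payload=0x09=9: acc |= 9<<0 -> acc=9 shift=7
  byte[8]=0xEE cont=1 payload=0x6E=110: acc |= 110<<7 -> acc=14089 shift=14
  byte[9]=0x26 cont=0 payload=0x26=38: acc |= 38<<14 -> acc=636681 shift=21 [end]
Varint 3: bytes[7:10] = 89 EE 26 -> value 636681 (3 byte(s))
  byte[10]=0xEC cont=1 payload=0x6C=108: acc |= 108<<0 -> acc=108 shift=7
  byte[11]=0x1E cont=0 payload=0x1E=30: acc |= 30<<7 -> acc=3948 shift=14 [end]
Varint 4: bytes[10:12] = EC 1E -> value 3948 (2 byte(s))
  byte[12]=0x10 cont=0 payload=0x10=16: acc |= 16<<0 -> acc=16 shift=7 [end]
Varint 5: bytes[12:13] = 10 -> value 16 (1 byte(s))

Answer: 4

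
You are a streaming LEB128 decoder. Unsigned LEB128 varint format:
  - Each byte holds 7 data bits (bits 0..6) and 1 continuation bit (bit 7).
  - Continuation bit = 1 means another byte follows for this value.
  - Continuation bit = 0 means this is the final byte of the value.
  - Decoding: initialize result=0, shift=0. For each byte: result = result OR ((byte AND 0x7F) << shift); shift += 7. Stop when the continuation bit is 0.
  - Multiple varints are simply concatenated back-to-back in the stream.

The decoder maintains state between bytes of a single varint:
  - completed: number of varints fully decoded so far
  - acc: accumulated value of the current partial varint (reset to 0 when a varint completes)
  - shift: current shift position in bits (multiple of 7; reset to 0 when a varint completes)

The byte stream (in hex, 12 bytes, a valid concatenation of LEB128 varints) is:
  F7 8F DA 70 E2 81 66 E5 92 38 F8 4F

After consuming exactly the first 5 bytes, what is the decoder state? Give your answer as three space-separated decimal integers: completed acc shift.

byte[0]=0xF7 cont=1 payload=0x77: acc |= 119<<0 -> completed=0 acc=119 shift=7
byte[1]=0x8F cont=1 payload=0x0F: acc |= 15<<7 -> completed=0 acc=2039 shift=14
byte[2]=0xDA cont=1 payload=0x5A: acc |= 90<<14 -> completed=0 acc=1476599 shift=21
byte[3]=0x70 cont=0 payload=0x70: varint #1 complete (value=236357623); reset -> completed=1 acc=0 shift=0
byte[4]=0xE2 cont=1 payload=0x62: acc |= 98<<0 -> completed=1 acc=98 shift=7

Answer: 1 98 7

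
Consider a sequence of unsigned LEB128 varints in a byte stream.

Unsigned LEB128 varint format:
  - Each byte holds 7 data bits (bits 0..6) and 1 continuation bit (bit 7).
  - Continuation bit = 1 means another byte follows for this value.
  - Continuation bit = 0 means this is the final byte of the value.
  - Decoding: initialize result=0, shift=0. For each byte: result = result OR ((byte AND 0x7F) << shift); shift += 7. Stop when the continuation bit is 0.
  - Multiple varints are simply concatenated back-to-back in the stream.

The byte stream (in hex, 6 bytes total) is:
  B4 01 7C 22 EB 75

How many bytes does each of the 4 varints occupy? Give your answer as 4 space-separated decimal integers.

Answer: 2 1 1 2

Derivation:
  byte[0]=0xB4 cont=1 payload=0x34=52: acc |= 52<<0 -> acc=52 shift=7
  byte[1]=0x01 cont=0 payload=0x01=1: acc |= 1<<7 -> acc=180 shift=14 [end]
Varint 1: bytes[0:2] = B4 01 -> value 180 (2 byte(s))
  byte[2]=0x7C cont=0 payload=0x7C=124: acc |= 124<<0 -> acc=124 shift=7 [end]
Varint 2: bytes[2:3] = 7C -> value 124 (1 byte(s))
  byte[3]=0x22 cont=0 payload=0x22=34: acc |= 34<<0 -> acc=34 shift=7 [end]
Varint 3: bytes[3:4] = 22 -> value 34 (1 byte(s))
  byte[4]=0xEB cont=1 payload=0x6B=107: acc |= 107<<0 -> acc=107 shift=7
  byte[5]=0x75 cont=0 payload=0x75=117: acc |= 117<<7 -> acc=15083 shift=14 [end]
Varint 4: bytes[4:6] = EB 75 -> value 15083 (2 byte(s))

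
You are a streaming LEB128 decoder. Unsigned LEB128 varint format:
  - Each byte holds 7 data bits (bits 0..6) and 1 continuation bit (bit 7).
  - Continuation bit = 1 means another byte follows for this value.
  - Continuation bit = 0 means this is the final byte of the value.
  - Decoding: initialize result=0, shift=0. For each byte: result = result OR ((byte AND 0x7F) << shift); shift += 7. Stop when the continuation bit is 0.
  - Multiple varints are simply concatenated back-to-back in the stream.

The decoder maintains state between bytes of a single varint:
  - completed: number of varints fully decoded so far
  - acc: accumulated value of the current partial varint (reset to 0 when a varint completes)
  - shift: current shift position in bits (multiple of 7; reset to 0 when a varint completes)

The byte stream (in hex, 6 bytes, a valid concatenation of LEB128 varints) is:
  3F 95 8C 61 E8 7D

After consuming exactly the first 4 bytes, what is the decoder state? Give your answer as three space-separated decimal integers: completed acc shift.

byte[0]=0x3F cont=0 payload=0x3F: varint #1 complete (value=63); reset -> completed=1 acc=0 shift=0
byte[1]=0x95 cont=1 payload=0x15: acc |= 21<<0 -> completed=1 acc=21 shift=7
byte[2]=0x8C cont=1 payload=0x0C: acc |= 12<<7 -> completed=1 acc=1557 shift=14
byte[3]=0x61 cont=0 payload=0x61: varint #2 complete (value=1590805); reset -> completed=2 acc=0 shift=0

Answer: 2 0 0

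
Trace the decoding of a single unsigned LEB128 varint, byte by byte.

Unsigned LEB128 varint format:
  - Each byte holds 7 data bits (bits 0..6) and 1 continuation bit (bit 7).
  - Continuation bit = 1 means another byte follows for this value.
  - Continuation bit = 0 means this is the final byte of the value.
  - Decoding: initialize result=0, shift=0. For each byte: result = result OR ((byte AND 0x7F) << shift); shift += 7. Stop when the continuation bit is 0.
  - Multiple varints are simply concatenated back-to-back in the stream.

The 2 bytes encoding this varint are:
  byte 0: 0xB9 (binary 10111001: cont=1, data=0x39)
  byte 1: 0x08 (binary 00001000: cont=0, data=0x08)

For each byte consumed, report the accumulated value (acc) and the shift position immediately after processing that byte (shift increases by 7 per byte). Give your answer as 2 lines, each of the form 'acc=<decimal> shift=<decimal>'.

Answer: acc=57 shift=7
acc=1081 shift=14

Derivation:
byte 0=0xB9: payload=0x39=57, contrib = 57<<0 = 57; acc -> 57, shift -> 7
byte 1=0x08: payload=0x08=8, contrib = 8<<7 = 1024; acc -> 1081, shift -> 14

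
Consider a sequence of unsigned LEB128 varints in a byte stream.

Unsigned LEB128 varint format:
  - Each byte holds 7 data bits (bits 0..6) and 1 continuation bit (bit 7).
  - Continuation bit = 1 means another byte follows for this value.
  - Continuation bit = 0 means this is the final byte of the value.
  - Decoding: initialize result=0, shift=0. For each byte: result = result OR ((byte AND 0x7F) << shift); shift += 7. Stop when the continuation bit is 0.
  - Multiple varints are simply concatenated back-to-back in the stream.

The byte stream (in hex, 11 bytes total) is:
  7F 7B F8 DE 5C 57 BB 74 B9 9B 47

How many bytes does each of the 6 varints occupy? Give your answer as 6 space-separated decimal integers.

  byte[0]=0x7F cont=0 payload=0x7F=127: acc |= 127<<0 -> acc=127 shift=7 [end]
Varint 1: bytes[0:1] = 7F -> value 127 (1 byte(s))
  byte[1]=0x7B cont=0 payload=0x7B=123: acc |= 123<<0 -> acc=123 shift=7 [end]
Varint 2: bytes[1:2] = 7B -> value 123 (1 byte(s))
  byte[2]=0xF8 cont=1 payload=0x78=120: acc |= 120<<0 -> acc=120 shift=7
  byte[3]=0xDE cont=1 payload=0x5E=94: acc |= 94<<7 -> acc=12152 shift=14
  byte[4]=0x5C cont=0 payload=0x5C=92: acc |= 92<<14 -> acc=1519480 shift=21 [end]
Varint 3: bytes[2:5] = F8 DE 5C -> value 1519480 (3 byte(s))
  byte[5]=0x57 cont=0 payload=0x57=87: acc |= 87<<0 -> acc=87 shift=7 [end]
Varint 4: bytes[5:6] = 57 -> value 87 (1 byte(s))
  byte[6]=0xBB cont=1 payload=0x3B=59: acc |= 59<<0 -> acc=59 shift=7
  byte[7]=0x74 cont=0 payload=0x74=116: acc |= 116<<7 -> acc=14907 shift=14 [end]
Varint 5: bytes[6:8] = BB 74 -> value 14907 (2 byte(s))
  byte[8]=0xB9 cont=1 payload=0x39=57: acc |= 57<<0 -> acc=57 shift=7
  byte[9]=0x9B cont=1 payload=0x1B=27: acc |= 27<<7 -> acc=3513 shift=14
  byte[10]=0x47 cont=0 payload=0x47=71: acc |= 71<<14 -> acc=1166777 shift=21 [end]
Varint 6: bytes[8:11] = B9 9B 47 -> value 1166777 (3 byte(s))

Answer: 1 1 3 1 2 3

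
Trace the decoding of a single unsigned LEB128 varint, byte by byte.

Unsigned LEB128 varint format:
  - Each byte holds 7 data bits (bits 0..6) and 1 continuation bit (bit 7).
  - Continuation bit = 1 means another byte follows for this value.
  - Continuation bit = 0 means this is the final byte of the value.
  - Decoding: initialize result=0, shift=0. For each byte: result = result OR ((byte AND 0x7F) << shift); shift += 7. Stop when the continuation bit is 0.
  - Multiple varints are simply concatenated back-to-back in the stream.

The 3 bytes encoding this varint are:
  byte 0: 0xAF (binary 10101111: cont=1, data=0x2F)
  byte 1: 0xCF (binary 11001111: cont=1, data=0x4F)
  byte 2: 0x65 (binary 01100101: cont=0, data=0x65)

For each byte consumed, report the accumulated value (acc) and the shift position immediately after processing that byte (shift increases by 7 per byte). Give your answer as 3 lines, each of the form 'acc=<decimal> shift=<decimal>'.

Answer: acc=47 shift=7
acc=10159 shift=14
acc=1664943 shift=21

Derivation:
byte 0=0xAF: payload=0x2F=47, contrib = 47<<0 = 47; acc -> 47, shift -> 7
byte 1=0xCF: payload=0x4F=79, contrib = 79<<7 = 10112; acc -> 10159, shift -> 14
byte 2=0x65: payload=0x65=101, contrib = 101<<14 = 1654784; acc -> 1664943, shift -> 21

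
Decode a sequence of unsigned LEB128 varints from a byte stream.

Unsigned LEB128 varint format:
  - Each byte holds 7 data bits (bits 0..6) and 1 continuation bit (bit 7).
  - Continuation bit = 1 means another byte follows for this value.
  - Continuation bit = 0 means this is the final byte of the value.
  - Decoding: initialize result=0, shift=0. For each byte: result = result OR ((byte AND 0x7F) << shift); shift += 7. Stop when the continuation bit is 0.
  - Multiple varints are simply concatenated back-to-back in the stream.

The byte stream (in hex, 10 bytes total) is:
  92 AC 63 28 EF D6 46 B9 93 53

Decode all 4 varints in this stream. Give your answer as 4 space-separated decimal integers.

  byte[0]=0x92 cont=1 payload=0x12=18: acc |= 18<<0 -> acc=18 shift=7
  byte[1]=0xAC cont=1 payload=0x2C=44: acc |= 44<<7 -> acc=5650 shift=14
  byte[2]=0x63 cont=0 payload=0x63=99: acc |= 99<<14 -> acc=1627666 shift=21 [end]
Varint 1: bytes[0:3] = 92 AC 63 -> value 1627666 (3 byte(s))
  byte[3]=0x28 cont=0 payload=0x28=40: acc |= 40<<0 -> acc=40 shift=7 [end]
Varint 2: bytes[3:4] = 28 -> value 40 (1 byte(s))
  byte[4]=0xEF cont=1 payload=0x6F=111: acc |= 111<<0 -> acc=111 shift=7
  byte[5]=0xD6 cont=1 payload=0x56=86: acc |= 86<<7 -> acc=11119 shift=14
  byte[6]=0x46 cont=0 payload=0x46=70: acc |= 70<<14 -> acc=1157999 shift=21 [end]
Varint 3: bytes[4:7] = EF D6 46 -> value 1157999 (3 byte(s))
  byte[7]=0xB9 cont=1 payload=0x39=57: acc |= 57<<0 -> acc=57 shift=7
  byte[8]=0x93 cont=1 payload=0x13=19: acc |= 19<<7 -> acc=2489 shift=14
  byte[9]=0x53 cont=0 payload=0x53=83: acc |= 83<<14 -> acc=1362361 shift=21 [end]
Varint 4: bytes[7:10] = B9 93 53 -> value 1362361 (3 byte(s))

Answer: 1627666 40 1157999 1362361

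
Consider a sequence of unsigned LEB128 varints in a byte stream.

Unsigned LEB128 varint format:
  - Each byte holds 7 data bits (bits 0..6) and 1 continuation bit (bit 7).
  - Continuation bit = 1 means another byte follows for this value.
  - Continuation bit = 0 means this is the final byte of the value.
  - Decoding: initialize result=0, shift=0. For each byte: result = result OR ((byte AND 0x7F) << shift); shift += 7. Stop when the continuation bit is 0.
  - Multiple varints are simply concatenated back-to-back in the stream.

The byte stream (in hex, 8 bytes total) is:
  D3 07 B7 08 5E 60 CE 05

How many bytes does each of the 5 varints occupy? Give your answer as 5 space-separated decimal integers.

Answer: 2 2 1 1 2

Derivation:
  byte[0]=0xD3 cont=1 payload=0x53=83: acc |= 83<<0 -> acc=83 shift=7
  byte[1]=0x07 cont=0 payload=0x07=7: acc |= 7<<7 -> acc=979 shift=14 [end]
Varint 1: bytes[0:2] = D3 07 -> value 979 (2 byte(s))
  byte[2]=0xB7 cont=1 payload=0x37=55: acc |= 55<<0 -> acc=55 shift=7
  byte[3]=0x08 cont=0 payload=0x08=8: acc |= 8<<7 -> acc=1079 shift=14 [end]
Varint 2: bytes[2:4] = B7 08 -> value 1079 (2 byte(s))
  byte[4]=0x5E cont=0 payload=0x5E=94: acc |= 94<<0 -> acc=94 shift=7 [end]
Varint 3: bytes[4:5] = 5E -> value 94 (1 byte(s))
  byte[5]=0x60 cont=0 payload=0x60=96: acc |= 96<<0 -> acc=96 shift=7 [end]
Varint 4: bytes[5:6] = 60 -> value 96 (1 byte(s))
  byte[6]=0xCE cont=1 payload=0x4E=78: acc |= 78<<0 -> acc=78 shift=7
  byte[7]=0x05 cont=0 payload=0x05=5: acc |= 5<<7 -> acc=718 shift=14 [end]
Varint 5: bytes[6:8] = CE 05 -> value 718 (2 byte(s))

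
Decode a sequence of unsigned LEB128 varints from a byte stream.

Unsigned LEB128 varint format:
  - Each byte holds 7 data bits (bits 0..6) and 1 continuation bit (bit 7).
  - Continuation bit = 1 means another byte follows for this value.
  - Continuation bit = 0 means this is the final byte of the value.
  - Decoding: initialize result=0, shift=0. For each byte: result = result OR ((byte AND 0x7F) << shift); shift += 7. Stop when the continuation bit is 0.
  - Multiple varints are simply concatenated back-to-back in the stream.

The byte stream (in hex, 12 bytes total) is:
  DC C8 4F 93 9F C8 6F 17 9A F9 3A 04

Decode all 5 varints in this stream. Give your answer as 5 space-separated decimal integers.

Answer: 1303644 233967507 23 965786 4

Derivation:
  byte[0]=0xDC cont=1 payload=0x5C=92: acc |= 92<<0 -> acc=92 shift=7
  byte[1]=0xC8 cont=1 payload=0x48=72: acc |= 72<<7 -> acc=9308 shift=14
  byte[2]=0x4F cont=0 payload=0x4F=79: acc |= 79<<14 -> acc=1303644 shift=21 [end]
Varint 1: bytes[0:3] = DC C8 4F -> value 1303644 (3 byte(s))
  byte[3]=0x93 cont=1 payload=0x13=19: acc |= 19<<0 -> acc=19 shift=7
  byte[4]=0x9F cont=1 payload=0x1F=31: acc |= 31<<7 -> acc=3987 shift=14
  byte[5]=0xC8 cont=1 payload=0x48=72: acc |= 72<<14 -> acc=1183635 shift=21
  byte[6]=0x6F cont=0 payload=0x6F=111: acc |= 111<<21 -> acc=233967507 shift=28 [end]
Varint 2: bytes[3:7] = 93 9F C8 6F -> value 233967507 (4 byte(s))
  byte[7]=0x17 cont=0 payload=0x17=23: acc |= 23<<0 -> acc=23 shift=7 [end]
Varint 3: bytes[7:8] = 17 -> value 23 (1 byte(s))
  byte[8]=0x9A cont=1 payload=0x1A=26: acc |= 26<<0 -> acc=26 shift=7
  byte[9]=0xF9 cont=1 payload=0x79=121: acc |= 121<<7 -> acc=15514 shift=14
  byte[10]=0x3A cont=0 payload=0x3A=58: acc |= 58<<14 -> acc=965786 shift=21 [end]
Varint 4: bytes[8:11] = 9A F9 3A -> value 965786 (3 byte(s))
  byte[11]=0x04 cont=0 payload=0x04=4: acc |= 4<<0 -> acc=4 shift=7 [end]
Varint 5: bytes[11:12] = 04 -> value 4 (1 byte(s))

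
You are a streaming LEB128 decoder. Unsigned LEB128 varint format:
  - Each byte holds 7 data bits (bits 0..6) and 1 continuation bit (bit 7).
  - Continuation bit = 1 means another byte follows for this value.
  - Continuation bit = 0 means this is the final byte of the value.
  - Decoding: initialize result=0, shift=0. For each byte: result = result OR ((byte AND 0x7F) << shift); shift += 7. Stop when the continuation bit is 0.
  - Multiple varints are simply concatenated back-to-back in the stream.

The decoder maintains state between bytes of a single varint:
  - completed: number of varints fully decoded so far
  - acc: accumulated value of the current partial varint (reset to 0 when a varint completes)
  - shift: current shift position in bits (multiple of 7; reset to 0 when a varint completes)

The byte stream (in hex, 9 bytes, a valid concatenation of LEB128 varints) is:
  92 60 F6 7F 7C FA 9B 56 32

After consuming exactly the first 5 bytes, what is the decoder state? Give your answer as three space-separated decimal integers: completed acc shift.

Answer: 3 0 0

Derivation:
byte[0]=0x92 cont=1 payload=0x12: acc |= 18<<0 -> completed=0 acc=18 shift=7
byte[1]=0x60 cont=0 payload=0x60: varint #1 complete (value=12306); reset -> completed=1 acc=0 shift=0
byte[2]=0xF6 cont=1 payload=0x76: acc |= 118<<0 -> completed=1 acc=118 shift=7
byte[3]=0x7F cont=0 payload=0x7F: varint #2 complete (value=16374); reset -> completed=2 acc=0 shift=0
byte[4]=0x7C cont=0 payload=0x7C: varint #3 complete (value=124); reset -> completed=3 acc=0 shift=0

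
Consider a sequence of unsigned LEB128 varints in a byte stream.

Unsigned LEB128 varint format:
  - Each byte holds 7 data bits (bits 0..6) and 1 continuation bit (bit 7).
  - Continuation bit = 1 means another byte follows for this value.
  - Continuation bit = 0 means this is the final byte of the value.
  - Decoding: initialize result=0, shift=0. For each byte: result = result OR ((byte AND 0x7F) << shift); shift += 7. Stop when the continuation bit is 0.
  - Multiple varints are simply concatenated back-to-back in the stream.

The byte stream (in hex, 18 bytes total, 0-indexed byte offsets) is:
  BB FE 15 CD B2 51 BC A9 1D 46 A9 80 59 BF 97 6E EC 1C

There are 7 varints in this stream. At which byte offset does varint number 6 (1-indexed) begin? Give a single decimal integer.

  byte[0]=0xBB cont=1 payload=0x3B=59: acc |= 59<<0 -> acc=59 shift=7
  byte[1]=0xFE cont=1 payload=0x7E=126: acc |= 126<<7 -> acc=16187 shift=14
  byte[2]=0x15 cont=0 payload=0x15=21: acc |= 21<<14 -> acc=360251 shift=21 [end]
Varint 1: bytes[0:3] = BB FE 15 -> value 360251 (3 byte(s))
  byte[3]=0xCD cont=1 payload=0x4D=77: acc |= 77<<0 -> acc=77 shift=7
  byte[4]=0xB2 cont=1 payload=0x32=50: acc |= 50<<7 -> acc=6477 shift=14
  byte[5]=0x51 cont=0 payload=0x51=81: acc |= 81<<14 -> acc=1333581 shift=21 [end]
Varint 2: bytes[3:6] = CD B2 51 -> value 1333581 (3 byte(s))
  byte[6]=0xBC cont=1 payload=0x3C=60: acc |= 60<<0 -> acc=60 shift=7
  byte[7]=0xA9 cont=1 payload=0x29=41: acc |= 41<<7 -> acc=5308 shift=14
  byte[8]=0x1D cont=0 payload=0x1D=29: acc |= 29<<14 -> acc=480444 shift=21 [end]
Varint 3: bytes[6:9] = BC A9 1D -> value 480444 (3 byte(s))
  byte[9]=0x46 cont=0 payload=0x46=70: acc |= 70<<0 -> acc=70 shift=7 [end]
Varint 4: bytes[9:10] = 46 -> value 70 (1 byte(s))
  byte[10]=0xA9 cont=1 payload=0x29=41: acc |= 41<<0 -> acc=41 shift=7
  byte[11]=0x80 cont=1 payload=0x00=0: acc |= 0<<7 -> acc=41 shift=14
  byte[12]=0x59 cont=0 payload=0x59=89: acc |= 89<<14 -> acc=1458217 shift=21 [end]
Varint 5: bytes[10:13] = A9 80 59 -> value 1458217 (3 byte(s))
  byte[13]=0xBF cont=1 payload=0x3F=63: acc |= 63<<0 -> acc=63 shift=7
  byte[14]=0x97 cont=1 payload=0x17=23: acc |= 23<<7 -> acc=3007 shift=14
  byte[15]=0x6E cont=0 payload=0x6E=110: acc |= 110<<14 -> acc=1805247 shift=21 [end]
Varint 6: bytes[13:16] = BF 97 6E -> value 1805247 (3 byte(s))
  byte[16]=0xEC cont=1 payload=0x6C=108: acc |= 108<<0 -> acc=108 shift=7
  byte[17]=0x1C cont=0 payload=0x1C=28: acc |= 28<<7 -> acc=3692 shift=14 [end]
Varint 7: bytes[16:18] = EC 1C -> value 3692 (2 byte(s))

Answer: 13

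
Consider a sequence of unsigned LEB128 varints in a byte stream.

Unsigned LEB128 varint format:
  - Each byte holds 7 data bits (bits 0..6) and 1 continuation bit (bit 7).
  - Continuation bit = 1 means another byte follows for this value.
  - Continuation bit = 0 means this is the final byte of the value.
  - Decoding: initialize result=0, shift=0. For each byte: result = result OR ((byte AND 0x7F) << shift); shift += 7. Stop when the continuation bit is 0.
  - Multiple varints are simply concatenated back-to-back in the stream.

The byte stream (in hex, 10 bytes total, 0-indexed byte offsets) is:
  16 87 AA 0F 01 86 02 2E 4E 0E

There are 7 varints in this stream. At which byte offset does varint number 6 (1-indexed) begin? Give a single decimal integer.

  byte[0]=0x16 cont=0 payload=0x16=22: acc |= 22<<0 -> acc=22 shift=7 [end]
Varint 1: bytes[0:1] = 16 -> value 22 (1 byte(s))
  byte[1]=0x87 cont=1 payload=0x07=7: acc |= 7<<0 -> acc=7 shift=7
  byte[2]=0xAA cont=1 payload=0x2A=42: acc |= 42<<7 -> acc=5383 shift=14
  byte[3]=0x0F cont=0 payload=0x0F=15: acc |= 15<<14 -> acc=251143 shift=21 [end]
Varint 2: bytes[1:4] = 87 AA 0F -> value 251143 (3 byte(s))
  byte[4]=0x01 cont=0 payload=0x01=1: acc |= 1<<0 -> acc=1 shift=7 [end]
Varint 3: bytes[4:5] = 01 -> value 1 (1 byte(s))
  byte[5]=0x86 cont=1 payload=0x06=6: acc |= 6<<0 -> acc=6 shift=7
  byte[6]=0x02 cont=0 payload=0x02=2: acc |= 2<<7 -> acc=262 shift=14 [end]
Varint 4: bytes[5:7] = 86 02 -> value 262 (2 byte(s))
  byte[7]=0x2E cont=0 payload=0x2E=46: acc |= 46<<0 -> acc=46 shift=7 [end]
Varint 5: bytes[7:8] = 2E -> value 46 (1 byte(s))
  byte[8]=0x4E cont=0 payload=0x4E=78: acc |= 78<<0 -> acc=78 shift=7 [end]
Varint 6: bytes[8:9] = 4E -> value 78 (1 byte(s))
  byte[9]=0x0E cont=0 payload=0x0E=14: acc |= 14<<0 -> acc=14 shift=7 [end]
Varint 7: bytes[9:10] = 0E -> value 14 (1 byte(s))

Answer: 8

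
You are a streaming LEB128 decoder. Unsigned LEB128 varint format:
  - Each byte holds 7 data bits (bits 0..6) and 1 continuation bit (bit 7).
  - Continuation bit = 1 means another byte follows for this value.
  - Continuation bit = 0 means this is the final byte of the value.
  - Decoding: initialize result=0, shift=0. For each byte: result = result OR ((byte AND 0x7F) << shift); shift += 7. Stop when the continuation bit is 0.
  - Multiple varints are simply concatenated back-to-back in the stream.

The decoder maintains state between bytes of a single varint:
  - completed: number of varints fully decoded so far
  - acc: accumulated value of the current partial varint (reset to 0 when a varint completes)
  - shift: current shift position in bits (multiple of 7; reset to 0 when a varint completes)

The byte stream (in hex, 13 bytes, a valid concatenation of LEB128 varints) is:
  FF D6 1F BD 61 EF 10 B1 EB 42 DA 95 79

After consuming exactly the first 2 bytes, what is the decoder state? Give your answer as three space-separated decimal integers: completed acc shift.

Answer: 0 11135 14

Derivation:
byte[0]=0xFF cont=1 payload=0x7F: acc |= 127<<0 -> completed=0 acc=127 shift=7
byte[1]=0xD6 cont=1 payload=0x56: acc |= 86<<7 -> completed=0 acc=11135 shift=14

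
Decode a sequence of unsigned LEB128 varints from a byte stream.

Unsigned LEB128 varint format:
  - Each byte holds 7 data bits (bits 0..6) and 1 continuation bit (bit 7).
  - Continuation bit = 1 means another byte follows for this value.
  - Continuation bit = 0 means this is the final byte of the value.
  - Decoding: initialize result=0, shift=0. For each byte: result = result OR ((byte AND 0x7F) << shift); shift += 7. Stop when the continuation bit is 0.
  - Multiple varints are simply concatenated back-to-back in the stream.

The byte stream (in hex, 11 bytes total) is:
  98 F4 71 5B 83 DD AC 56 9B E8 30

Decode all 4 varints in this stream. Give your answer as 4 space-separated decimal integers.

Answer: 1866264 91 181087875 799771

Derivation:
  byte[0]=0x98 cont=1 payload=0x18=24: acc |= 24<<0 -> acc=24 shift=7
  byte[1]=0xF4 cont=1 payload=0x74=116: acc |= 116<<7 -> acc=14872 shift=14
  byte[2]=0x71 cont=0 payload=0x71=113: acc |= 113<<14 -> acc=1866264 shift=21 [end]
Varint 1: bytes[0:3] = 98 F4 71 -> value 1866264 (3 byte(s))
  byte[3]=0x5B cont=0 payload=0x5B=91: acc |= 91<<0 -> acc=91 shift=7 [end]
Varint 2: bytes[3:4] = 5B -> value 91 (1 byte(s))
  byte[4]=0x83 cont=1 payload=0x03=3: acc |= 3<<0 -> acc=3 shift=7
  byte[5]=0xDD cont=1 payload=0x5D=93: acc |= 93<<7 -> acc=11907 shift=14
  byte[6]=0xAC cont=1 payload=0x2C=44: acc |= 44<<14 -> acc=732803 shift=21
  byte[7]=0x56 cont=0 payload=0x56=86: acc |= 86<<21 -> acc=181087875 shift=28 [end]
Varint 3: bytes[4:8] = 83 DD AC 56 -> value 181087875 (4 byte(s))
  byte[8]=0x9B cont=1 payload=0x1B=27: acc |= 27<<0 -> acc=27 shift=7
  byte[9]=0xE8 cont=1 payload=0x68=104: acc |= 104<<7 -> acc=13339 shift=14
  byte[10]=0x30 cont=0 payload=0x30=48: acc |= 48<<14 -> acc=799771 shift=21 [end]
Varint 4: bytes[8:11] = 9B E8 30 -> value 799771 (3 byte(s))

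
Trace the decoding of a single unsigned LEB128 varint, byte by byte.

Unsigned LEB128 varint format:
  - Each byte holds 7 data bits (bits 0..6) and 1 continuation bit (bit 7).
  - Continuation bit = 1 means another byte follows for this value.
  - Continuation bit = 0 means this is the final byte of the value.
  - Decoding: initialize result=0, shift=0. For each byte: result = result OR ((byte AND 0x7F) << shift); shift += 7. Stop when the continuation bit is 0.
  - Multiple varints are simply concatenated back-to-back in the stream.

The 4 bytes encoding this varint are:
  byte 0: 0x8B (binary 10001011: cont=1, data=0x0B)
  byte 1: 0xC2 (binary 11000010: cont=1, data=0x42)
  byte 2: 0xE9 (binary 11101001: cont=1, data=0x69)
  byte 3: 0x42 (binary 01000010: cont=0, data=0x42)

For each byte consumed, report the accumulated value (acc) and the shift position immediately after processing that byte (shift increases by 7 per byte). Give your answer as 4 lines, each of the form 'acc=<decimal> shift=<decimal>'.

byte 0=0x8B: payload=0x0B=11, contrib = 11<<0 = 11; acc -> 11, shift -> 7
byte 1=0xC2: payload=0x42=66, contrib = 66<<7 = 8448; acc -> 8459, shift -> 14
byte 2=0xE9: payload=0x69=105, contrib = 105<<14 = 1720320; acc -> 1728779, shift -> 21
byte 3=0x42: payload=0x42=66, contrib = 66<<21 = 138412032; acc -> 140140811, shift -> 28

Answer: acc=11 shift=7
acc=8459 shift=14
acc=1728779 shift=21
acc=140140811 shift=28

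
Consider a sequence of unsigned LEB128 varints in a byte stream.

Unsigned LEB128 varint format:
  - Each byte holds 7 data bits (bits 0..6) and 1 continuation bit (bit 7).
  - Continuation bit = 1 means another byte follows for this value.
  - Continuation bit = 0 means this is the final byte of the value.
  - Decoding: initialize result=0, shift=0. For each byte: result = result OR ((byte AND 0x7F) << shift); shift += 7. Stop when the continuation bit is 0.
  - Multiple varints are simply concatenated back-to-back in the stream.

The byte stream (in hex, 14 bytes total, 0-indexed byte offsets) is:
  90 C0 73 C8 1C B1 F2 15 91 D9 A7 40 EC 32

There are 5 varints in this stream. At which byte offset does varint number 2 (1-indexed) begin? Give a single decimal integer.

  byte[0]=0x90 cont=1 payload=0x10=16: acc |= 16<<0 -> acc=16 shift=7
  byte[1]=0xC0 cont=1 payload=0x40=64: acc |= 64<<7 -> acc=8208 shift=14
  byte[2]=0x73 cont=0 payload=0x73=115: acc |= 115<<14 -> acc=1892368 shift=21 [end]
Varint 1: bytes[0:3] = 90 C0 73 -> value 1892368 (3 byte(s))
  byte[3]=0xC8 cont=1 payload=0x48=72: acc |= 72<<0 -> acc=72 shift=7
  byte[4]=0x1C cont=0 payload=0x1C=28: acc |= 28<<7 -> acc=3656 shift=14 [end]
Varint 2: bytes[3:5] = C8 1C -> value 3656 (2 byte(s))
  byte[5]=0xB1 cont=1 payload=0x31=49: acc |= 49<<0 -> acc=49 shift=7
  byte[6]=0xF2 cont=1 payload=0x72=114: acc |= 114<<7 -> acc=14641 shift=14
  byte[7]=0x15 cont=0 payload=0x15=21: acc |= 21<<14 -> acc=358705 shift=21 [end]
Varint 3: bytes[5:8] = B1 F2 15 -> value 358705 (3 byte(s))
  byte[8]=0x91 cont=1 payload=0x11=17: acc |= 17<<0 -> acc=17 shift=7
  byte[9]=0xD9 cont=1 payload=0x59=89: acc |= 89<<7 -> acc=11409 shift=14
  byte[10]=0xA7 cont=1 payload=0x27=39: acc |= 39<<14 -> acc=650385 shift=21
  byte[11]=0x40 cont=0 payload=0x40=64: acc |= 64<<21 -> acc=134868113 shift=28 [end]
Varint 4: bytes[8:12] = 91 D9 A7 40 -> value 134868113 (4 byte(s))
  byte[12]=0xEC cont=1 payload=0x6C=108: acc |= 108<<0 -> acc=108 shift=7
  byte[13]=0x32 cont=0 payload=0x32=50: acc |= 50<<7 -> acc=6508 shift=14 [end]
Varint 5: bytes[12:14] = EC 32 -> value 6508 (2 byte(s))

Answer: 3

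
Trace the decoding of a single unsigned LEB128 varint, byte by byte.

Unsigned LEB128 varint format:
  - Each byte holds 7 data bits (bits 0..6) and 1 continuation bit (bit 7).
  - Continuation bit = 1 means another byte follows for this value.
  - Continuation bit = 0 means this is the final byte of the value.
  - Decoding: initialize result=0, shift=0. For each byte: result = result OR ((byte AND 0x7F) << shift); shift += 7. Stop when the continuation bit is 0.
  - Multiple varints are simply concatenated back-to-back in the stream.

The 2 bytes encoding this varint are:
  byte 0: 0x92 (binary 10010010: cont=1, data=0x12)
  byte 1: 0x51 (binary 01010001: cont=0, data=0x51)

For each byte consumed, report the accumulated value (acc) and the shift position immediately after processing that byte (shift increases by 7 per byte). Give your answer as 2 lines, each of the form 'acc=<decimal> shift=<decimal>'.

byte 0=0x92: payload=0x12=18, contrib = 18<<0 = 18; acc -> 18, shift -> 7
byte 1=0x51: payload=0x51=81, contrib = 81<<7 = 10368; acc -> 10386, shift -> 14

Answer: acc=18 shift=7
acc=10386 shift=14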